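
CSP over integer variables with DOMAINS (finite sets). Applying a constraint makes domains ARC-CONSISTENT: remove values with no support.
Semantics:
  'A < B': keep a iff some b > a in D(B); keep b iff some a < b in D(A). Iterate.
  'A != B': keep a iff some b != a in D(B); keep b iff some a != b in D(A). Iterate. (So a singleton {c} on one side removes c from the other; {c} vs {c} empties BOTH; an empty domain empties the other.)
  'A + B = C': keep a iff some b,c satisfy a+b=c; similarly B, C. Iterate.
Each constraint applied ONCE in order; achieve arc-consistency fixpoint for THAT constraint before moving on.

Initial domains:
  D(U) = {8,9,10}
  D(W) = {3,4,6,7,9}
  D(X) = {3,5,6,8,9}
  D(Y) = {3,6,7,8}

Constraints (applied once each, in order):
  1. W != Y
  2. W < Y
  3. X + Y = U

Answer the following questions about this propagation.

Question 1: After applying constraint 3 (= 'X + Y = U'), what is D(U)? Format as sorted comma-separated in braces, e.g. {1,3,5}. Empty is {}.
Constraint 1 (W != Y) on D(W)={3,4,6,7,9} D(Y)={3,6,7,8}: no change
Constraint 2 (W < Y) on D(W)={3,4,6,7,9} D(Y)={3,6,7,8}: W {3,4,6,7,9}->{3,4,6,7}; Y {3,6,7,8}->{6,7,8}
Constraint 3 (X + Y = U) on D(X)={3,5,6,8,9} D(Y)={6,7,8} D(U)={8,9,10}: X {3,5,6,8,9}->{3}; Y {6,7,8}->{6,7}; U {8,9,10}->{9,10}
So after constraint 3: D(U) = {9,10}

Answer: {9,10}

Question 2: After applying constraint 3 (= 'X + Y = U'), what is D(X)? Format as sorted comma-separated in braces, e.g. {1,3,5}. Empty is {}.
Constraint 1 (W != Y) on D(W)={3,4,6,7,9} D(Y)={3,6,7,8}: no change
Constraint 2 (W < Y) on D(W)={3,4,6,7,9} D(Y)={3,6,7,8}: W {3,4,6,7,9}->{3,4,6,7}; Y {3,6,7,8}->{6,7,8}
Constraint 3 (X + Y = U) on D(X)={3,5,6,8,9} D(Y)={6,7,8} D(U)={8,9,10}: X {3,5,6,8,9}->{3}; Y {6,7,8}->{6,7}; U {8,9,10}->{9,10}
So after constraint 3: D(X) = {3}

Answer: {3}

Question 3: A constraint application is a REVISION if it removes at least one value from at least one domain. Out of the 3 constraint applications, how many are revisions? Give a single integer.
Constraint 1 (W != Y) on D(W)={3,4,6,7,9} D(Y)={3,6,7,8}: no change => not a revision
Constraint 2 (W < Y) on D(W)={3,4,6,7,9} D(Y)={3,6,7,8}: W {3,4,6,7,9}->{3,4,6,7}; Y {3,6,7,8}->{6,7,8} => REVISION
Constraint 3 (X + Y = U) on D(X)={3,5,6,8,9} D(Y)={6,7,8} D(U)={8,9,10}: X {3,5,6,8,9}->{3}; Y {6,7,8}->{6,7}; U {8,9,10}->{9,10} => REVISION
Total revisions = 2

Answer: 2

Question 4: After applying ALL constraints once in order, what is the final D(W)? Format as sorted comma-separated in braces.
Answer: {3,4,6,7}

Derivation:
Constraint 1 (W != Y) on D(W)={3,4,6,7,9} D(Y)={3,6,7,8}: no change
Constraint 2 (W < Y) on D(W)={3,4,6,7,9} D(Y)={3,6,7,8}: W {3,4,6,7,9}->{3,4,6,7}; Y {3,6,7,8}->{6,7,8}
Constraint 3 (X + Y = U) on D(X)={3,5,6,8,9} D(Y)={6,7,8} D(U)={8,9,10}: X {3,5,6,8,9}->{3}; Y {6,7,8}->{6,7}; U {8,9,10}->{9,10}
So after all 3 constraints: D(W) = {3,4,6,7}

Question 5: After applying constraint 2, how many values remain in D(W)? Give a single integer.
Answer: 4

Derivation:
Constraint 1 (W != Y) on D(W)={3,4,6,7,9} D(Y)={3,6,7,8}: no change
Constraint 2 (W < Y) on D(W)={3,4,6,7,9} D(Y)={3,6,7,8}: W {3,4,6,7,9}->{3,4,6,7}; Y {3,6,7,8}->{6,7,8}
So after constraint 2: D(W)={3,4,6,7}, size = 4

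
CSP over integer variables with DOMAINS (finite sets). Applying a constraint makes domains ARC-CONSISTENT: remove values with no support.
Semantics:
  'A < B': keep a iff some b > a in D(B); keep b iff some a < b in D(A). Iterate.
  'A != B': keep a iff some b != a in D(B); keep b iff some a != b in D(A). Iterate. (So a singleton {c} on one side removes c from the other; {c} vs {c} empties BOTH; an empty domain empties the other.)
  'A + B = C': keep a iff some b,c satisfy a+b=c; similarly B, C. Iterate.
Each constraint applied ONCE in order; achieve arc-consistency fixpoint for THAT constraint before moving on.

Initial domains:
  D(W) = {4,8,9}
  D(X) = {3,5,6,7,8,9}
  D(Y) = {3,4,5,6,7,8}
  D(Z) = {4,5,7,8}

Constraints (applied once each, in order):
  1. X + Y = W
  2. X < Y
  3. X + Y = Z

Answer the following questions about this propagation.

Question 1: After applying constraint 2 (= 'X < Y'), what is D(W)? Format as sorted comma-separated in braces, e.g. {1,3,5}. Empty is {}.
Answer: {8,9}

Derivation:
Constraint 1 (X + Y = W) on D(X)={3,5,6,7,8,9} D(Y)={3,4,5,6,7,8} D(W)={4,8,9}: X {3,5,6,7,8,9}->{3,5,6}; Y {3,4,5,6,7,8}->{3,4,5,6}; W {4,8,9}->{8,9}
Constraint 2 (X < Y) on D(X)={3,5,6} D(Y)={3,4,5,6}: X {3,5,6}->{3,5}; Y {3,4,5,6}->{4,5,6}
So after constraint 2: D(W) = {8,9}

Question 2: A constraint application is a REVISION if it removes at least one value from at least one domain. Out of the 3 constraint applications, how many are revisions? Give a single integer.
Constraint 1 (X + Y = W) on D(X)={3,5,6,7,8,9} D(Y)={3,4,5,6,7,8} D(W)={4,8,9}: X {3,5,6,7,8,9}->{3,5,6}; Y {3,4,5,6,7,8}->{3,4,5,6}; W {4,8,9}->{8,9} => REVISION
Constraint 2 (X < Y) on D(X)={3,5,6} D(Y)={3,4,5,6}: X {3,5,6}->{3,5}; Y {3,4,5,6}->{4,5,6} => REVISION
Constraint 3 (X + Y = Z) on D(X)={3,5} D(Y)={4,5,6} D(Z)={4,5,7,8}: X {3,5}->{3}; Y {4,5,6}->{4,5}; Z {4,5,7,8}->{7,8} => REVISION
Total revisions = 3

Answer: 3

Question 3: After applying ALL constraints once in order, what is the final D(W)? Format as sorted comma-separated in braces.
Constraint 1 (X + Y = W) on D(X)={3,5,6,7,8,9} D(Y)={3,4,5,6,7,8} D(W)={4,8,9}: X {3,5,6,7,8,9}->{3,5,6}; Y {3,4,5,6,7,8}->{3,4,5,6}; W {4,8,9}->{8,9}
Constraint 2 (X < Y) on D(X)={3,5,6} D(Y)={3,4,5,6}: X {3,5,6}->{3,5}; Y {3,4,5,6}->{4,5,6}
Constraint 3 (X + Y = Z) on D(X)={3,5} D(Y)={4,5,6} D(Z)={4,5,7,8}: X {3,5}->{3}; Y {4,5,6}->{4,5}; Z {4,5,7,8}->{7,8}
So after all 3 constraints: D(W) = {8,9}

Answer: {8,9}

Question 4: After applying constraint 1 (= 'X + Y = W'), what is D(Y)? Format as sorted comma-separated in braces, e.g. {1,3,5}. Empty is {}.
Answer: {3,4,5,6}

Derivation:
Constraint 1 (X + Y = W) on D(X)={3,5,6,7,8,9} D(Y)={3,4,5,6,7,8} D(W)={4,8,9}: X {3,5,6,7,8,9}->{3,5,6}; Y {3,4,5,6,7,8}->{3,4,5,6}; W {4,8,9}->{8,9}
So after constraint 1: D(Y) = {3,4,5,6}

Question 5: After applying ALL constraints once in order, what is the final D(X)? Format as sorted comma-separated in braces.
Constraint 1 (X + Y = W) on D(X)={3,5,6,7,8,9} D(Y)={3,4,5,6,7,8} D(W)={4,8,9}: X {3,5,6,7,8,9}->{3,5,6}; Y {3,4,5,6,7,8}->{3,4,5,6}; W {4,8,9}->{8,9}
Constraint 2 (X < Y) on D(X)={3,5,6} D(Y)={3,4,5,6}: X {3,5,6}->{3,5}; Y {3,4,5,6}->{4,5,6}
Constraint 3 (X + Y = Z) on D(X)={3,5} D(Y)={4,5,6} D(Z)={4,5,7,8}: X {3,5}->{3}; Y {4,5,6}->{4,5}; Z {4,5,7,8}->{7,8}
So after all 3 constraints: D(X) = {3}

Answer: {3}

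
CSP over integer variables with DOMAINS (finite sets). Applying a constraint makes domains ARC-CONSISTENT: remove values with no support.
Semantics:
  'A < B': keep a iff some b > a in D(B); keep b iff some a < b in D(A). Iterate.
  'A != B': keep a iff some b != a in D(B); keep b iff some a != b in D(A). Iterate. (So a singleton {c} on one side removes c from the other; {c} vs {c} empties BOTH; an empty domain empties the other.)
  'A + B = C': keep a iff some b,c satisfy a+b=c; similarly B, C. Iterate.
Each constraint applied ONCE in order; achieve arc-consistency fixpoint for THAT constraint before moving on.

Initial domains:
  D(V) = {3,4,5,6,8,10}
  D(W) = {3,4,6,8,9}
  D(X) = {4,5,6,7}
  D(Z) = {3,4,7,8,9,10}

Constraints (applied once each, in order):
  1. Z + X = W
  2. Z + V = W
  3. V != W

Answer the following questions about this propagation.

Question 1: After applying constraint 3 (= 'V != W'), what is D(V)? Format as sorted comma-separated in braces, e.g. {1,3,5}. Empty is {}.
Answer: {4,5,6}

Derivation:
Constraint 1 (Z + X = W) on D(Z)={3,4,7,8,9,10} D(X)={4,5,6,7} D(W)={3,4,6,8,9}: Z {3,4,7,8,9,10}->{3,4}; X {4,5,6,7}->{4,5,6}; W {3,4,6,8,9}->{8,9}
Constraint 2 (Z + V = W) on D(Z)={3,4} D(V)={3,4,5,6,8,10} D(W)={8,9}: V {3,4,5,6,8,10}->{4,5,6}
Constraint 3 (V != W) on D(V)={4,5,6} D(W)={8,9}: no change
So after constraint 3: D(V) = {4,5,6}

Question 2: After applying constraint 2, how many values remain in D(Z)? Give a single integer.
Constraint 1 (Z + X = W) on D(Z)={3,4,7,8,9,10} D(X)={4,5,6,7} D(W)={3,4,6,8,9}: Z {3,4,7,8,9,10}->{3,4}; X {4,5,6,7}->{4,5,6}; W {3,4,6,8,9}->{8,9}
Constraint 2 (Z + V = W) on D(Z)={3,4} D(V)={3,4,5,6,8,10} D(W)={8,9}: V {3,4,5,6,8,10}->{4,5,6}
So after constraint 2: D(Z)={3,4}, size = 2

Answer: 2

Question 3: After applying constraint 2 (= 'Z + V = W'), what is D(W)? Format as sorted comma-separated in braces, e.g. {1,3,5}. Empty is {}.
Constraint 1 (Z + X = W) on D(Z)={3,4,7,8,9,10} D(X)={4,5,6,7} D(W)={3,4,6,8,9}: Z {3,4,7,8,9,10}->{3,4}; X {4,5,6,7}->{4,5,6}; W {3,4,6,8,9}->{8,9}
Constraint 2 (Z + V = W) on D(Z)={3,4} D(V)={3,4,5,6,8,10} D(W)={8,9}: V {3,4,5,6,8,10}->{4,5,6}
So after constraint 2: D(W) = {8,9}

Answer: {8,9}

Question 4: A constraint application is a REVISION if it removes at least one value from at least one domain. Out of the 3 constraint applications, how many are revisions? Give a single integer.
Answer: 2

Derivation:
Constraint 1 (Z + X = W) on D(Z)={3,4,7,8,9,10} D(X)={4,5,6,7} D(W)={3,4,6,8,9}: Z {3,4,7,8,9,10}->{3,4}; X {4,5,6,7}->{4,5,6}; W {3,4,6,8,9}->{8,9} => REVISION
Constraint 2 (Z + V = W) on D(Z)={3,4} D(V)={3,4,5,6,8,10} D(W)={8,9}: V {3,4,5,6,8,10}->{4,5,6} => REVISION
Constraint 3 (V != W) on D(V)={4,5,6} D(W)={8,9}: no change => not a revision
Total revisions = 2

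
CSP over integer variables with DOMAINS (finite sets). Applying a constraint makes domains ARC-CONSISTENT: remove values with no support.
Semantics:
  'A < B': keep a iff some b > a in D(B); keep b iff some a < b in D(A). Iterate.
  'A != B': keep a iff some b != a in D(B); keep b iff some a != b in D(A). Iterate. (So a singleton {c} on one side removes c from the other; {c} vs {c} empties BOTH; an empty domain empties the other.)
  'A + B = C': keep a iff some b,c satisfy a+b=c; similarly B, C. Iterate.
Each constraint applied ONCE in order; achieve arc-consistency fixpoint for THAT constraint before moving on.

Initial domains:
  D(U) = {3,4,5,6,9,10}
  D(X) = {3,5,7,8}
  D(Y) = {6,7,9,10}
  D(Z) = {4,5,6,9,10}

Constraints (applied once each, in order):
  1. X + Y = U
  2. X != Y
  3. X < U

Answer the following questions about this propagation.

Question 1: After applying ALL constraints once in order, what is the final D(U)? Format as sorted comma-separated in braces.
Answer: {9,10}

Derivation:
Constraint 1 (X + Y = U) on D(X)={3,5,7,8} D(Y)={6,7,9,10} D(U)={3,4,5,6,9,10}: X {3,5,7,8}->{3}; Y {6,7,9,10}->{6,7}; U {3,4,5,6,9,10}->{9,10}
Constraint 2 (X != Y) on D(X)={3} D(Y)={6,7}: no change
Constraint 3 (X < U) on D(X)={3} D(U)={9,10}: no change
So after all 3 constraints: D(U) = {9,10}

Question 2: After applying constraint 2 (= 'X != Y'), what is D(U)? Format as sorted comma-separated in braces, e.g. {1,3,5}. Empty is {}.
Constraint 1 (X + Y = U) on D(X)={3,5,7,8} D(Y)={6,7,9,10} D(U)={3,4,5,6,9,10}: X {3,5,7,8}->{3}; Y {6,7,9,10}->{6,7}; U {3,4,5,6,9,10}->{9,10}
Constraint 2 (X != Y) on D(X)={3} D(Y)={6,7}: no change
So after constraint 2: D(U) = {9,10}

Answer: {9,10}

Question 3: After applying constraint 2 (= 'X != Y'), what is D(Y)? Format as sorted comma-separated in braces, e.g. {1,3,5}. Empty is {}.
Answer: {6,7}

Derivation:
Constraint 1 (X + Y = U) on D(X)={3,5,7,8} D(Y)={6,7,9,10} D(U)={3,4,5,6,9,10}: X {3,5,7,8}->{3}; Y {6,7,9,10}->{6,7}; U {3,4,5,6,9,10}->{9,10}
Constraint 2 (X != Y) on D(X)={3} D(Y)={6,7}: no change
So after constraint 2: D(Y) = {6,7}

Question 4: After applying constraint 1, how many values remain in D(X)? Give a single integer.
Constraint 1 (X + Y = U) on D(X)={3,5,7,8} D(Y)={6,7,9,10} D(U)={3,4,5,6,9,10}: X {3,5,7,8}->{3}; Y {6,7,9,10}->{6,7}; U {3,4,5,6,9,10}->{9,10}
So after constraint 1: D(X)={3}, size = 1

Answer: 1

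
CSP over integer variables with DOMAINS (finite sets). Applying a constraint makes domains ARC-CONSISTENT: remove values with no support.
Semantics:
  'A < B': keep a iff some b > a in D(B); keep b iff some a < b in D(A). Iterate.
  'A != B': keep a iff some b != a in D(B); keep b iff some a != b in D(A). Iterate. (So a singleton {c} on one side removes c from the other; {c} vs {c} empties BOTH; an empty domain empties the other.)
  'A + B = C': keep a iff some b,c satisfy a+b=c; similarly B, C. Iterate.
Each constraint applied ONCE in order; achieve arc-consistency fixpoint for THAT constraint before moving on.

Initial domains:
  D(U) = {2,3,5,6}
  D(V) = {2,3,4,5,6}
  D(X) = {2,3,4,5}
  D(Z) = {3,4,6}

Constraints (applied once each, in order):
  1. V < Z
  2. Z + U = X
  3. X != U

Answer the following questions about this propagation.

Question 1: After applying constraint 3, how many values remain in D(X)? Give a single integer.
Answer: 1

Derivation:
Constraint 1 (V < Z) on D(V)={2,3,4,5,6} D(Z)={3,4,6}: V {2,3,4,5,6}->{2,3,4,5}
Constraint 2 (Z + U = X) on D(Z)={3,4,6} D(U)={2,3,5,6} D(X)={2,3,4,5}: Z {3,4,6}->{3}; U {2,3,5,6}->{2}; X {2,3,4,5}->{5}
Constraint 3 (X != U) on D(X)={5} D(U)={2}: no change
So after constraint 3: D(X)={5}, size = 1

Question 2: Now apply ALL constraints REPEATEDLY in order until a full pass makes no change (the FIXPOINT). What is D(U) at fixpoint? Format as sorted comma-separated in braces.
Answer: {2}

Derivation:
pass 0 (initial): D(U)={2,3,5,6}
pass 1: U {2,3,5,6}->{2}; V {2,3,4,5,6}->{2,3,4,5}; X {2,3,4,5}->{5}; Z {3,4,6}->{3}
pass 2: V {2,3,4,5}->{2}
pass 3: no change
Fixpoint after 3 passes: D(U) = {2}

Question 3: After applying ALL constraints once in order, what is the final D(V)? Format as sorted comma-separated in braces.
Answer: {2,3,4,5}

Derivation:
Constraint 1 (V < Z) on D(V)={2,3,4,5,6} D(Z)={3,4,6}: V {2,3,4,5,6}->{2,3,4,5}
Constraint 2 (Z + U = X) on D(Z)={3,4,6} D(U)={2,3,5,6} D(X)={2,3,4,5}: Z {3,4,6}->{3}; U {2,3,5,6}->{2}; X {2,3,4,5}->{5}
Constraint 3 (X != U) on D(X)={5} D(U)={2}: no change
So after all 3 constraints: D(V) = {2,3,4,5}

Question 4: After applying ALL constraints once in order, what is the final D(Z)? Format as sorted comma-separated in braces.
Constraint 1 (V < Z) on D(V)={2,3,4,5,6} D(Z)={3,4,6}: V {2,3,4,5,6}->{2,3,4,5}
Constraint 2 (Z + U = X) on D(Z)={3,4,6} D(U)={2,3,5,6} D(X)={2,3,4,5}: Z {3,4,6}->{3}; U {2,3,5,6}->{2}; X {2,3,4,5}->{5}
Constraint 3 (X != U) on D(X)={5} D(U)={2}: no change
So after all 3 constraints: D(Z) = {3}

Answer: {3}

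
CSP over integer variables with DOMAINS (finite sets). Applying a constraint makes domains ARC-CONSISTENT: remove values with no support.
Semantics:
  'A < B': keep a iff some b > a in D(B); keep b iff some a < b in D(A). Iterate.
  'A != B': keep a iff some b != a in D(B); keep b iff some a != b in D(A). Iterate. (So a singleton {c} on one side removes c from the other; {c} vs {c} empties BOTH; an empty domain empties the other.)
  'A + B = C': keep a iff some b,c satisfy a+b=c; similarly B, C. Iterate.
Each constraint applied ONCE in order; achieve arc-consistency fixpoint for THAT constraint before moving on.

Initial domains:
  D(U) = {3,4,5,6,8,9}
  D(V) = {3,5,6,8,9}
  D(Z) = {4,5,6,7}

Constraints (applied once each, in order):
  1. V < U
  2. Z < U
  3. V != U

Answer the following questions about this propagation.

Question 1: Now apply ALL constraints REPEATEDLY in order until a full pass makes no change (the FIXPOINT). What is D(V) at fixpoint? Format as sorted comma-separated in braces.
pass 0 (initial): D(V)={3,5,6,8,9}
pass 1: U {3,4,5,6,8,9}->{5,6,8,9}; V {3,5,6,8,9}->{3,5,6,8}
pass 2: no change
Fixpoint after 2 passes: D(V) = {3,5,6,8}

Answer: {3,5,6,8}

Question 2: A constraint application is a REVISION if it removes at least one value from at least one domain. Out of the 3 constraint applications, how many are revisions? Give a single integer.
Answer: 2

Derivation:
Constraint 1 (V < U) on D(V)={3,5,6,8,9} D(U)={3,4,5,6,8,9}: V {3,5,6,8,9}->{3,5,6,8}; U {3,4,5,6,8,9}->{4,5,6,8,9} => REVISION
Constraint 2 (Z < U) on D(Z)={4,5,6,7} D(U)={4,5,6,8,9}: U {4,5,6,8,9}->{5,6,8,9} => REVISION
Constraint 3 (V != U) on D(V)={3,5,6,8} D(U)={5,6,8,9}: no change => not a revision
Total revisions = 2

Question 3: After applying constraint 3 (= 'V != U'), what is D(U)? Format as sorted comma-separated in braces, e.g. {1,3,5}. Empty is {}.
Answer: {5,6,8,9}

Derivation:
Constraint 1 (V < U) on D(V)={3,5,6,8,9} D(U)={3,4,5,6,8,9}: V {3,5,6,8,9}->{3,5,6,8}; U {3,4,5,6,8,9}->{4,5,6,8,9}
Constraint 2 (Z < U) on D(Z)={4,5,6,7} D(U)={4,5,6,8,9}: U {4,5,6,8,9}->{5,6,8,9}
Constraint 3 (V != U) on D(V)={3,5,6,8} D(U)={5,6,8,9}: no change
So after constraint 3: D(U) = {5,6,8,9}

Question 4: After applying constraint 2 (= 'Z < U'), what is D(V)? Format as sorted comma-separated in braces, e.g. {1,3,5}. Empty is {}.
Constraint 1 (V < U) on D(V)={3,5,6,8,9} D(U)={3,4,5,6,8,9}: V {3,5,6,8,9}->{3,5,6,8}; U {3,4,5,6,8,9}->{4,5,6,8,9}
Constraint 2 (Z < U) on D(Z)={4,5,6,7} D(U)={4,5,6,8,9}: U {4,5,6,8,9}->{5,6,8,9}
So after constraint 2: D(V) = {3,5,6,8}

Answer: {3,5,6,8}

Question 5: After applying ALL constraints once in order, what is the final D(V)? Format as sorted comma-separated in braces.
Answer: {3,5,6,8}

Derivation:
Constraint 1 (V < U) on D(V)={3,5,6,8,9} D(U)={3,4,5,6,8,9}: V {3,5,6,8,9}->{3,5,6,8}; U {3,4,5,6,8,9}->{4,5,6,8,9}
Constraint 2 (Z < U) on D(Z)={4,5,6,7} D(U)={4,5,6,8,9}: U {4,5,6,8,9}->{5,6,8,9}
Constraint 3 (V != U) on D(V)={3,5,6,8} D(U)={5,6,8,9}: no change
So after all 3 constraints: D(V) = {3,5,6,8}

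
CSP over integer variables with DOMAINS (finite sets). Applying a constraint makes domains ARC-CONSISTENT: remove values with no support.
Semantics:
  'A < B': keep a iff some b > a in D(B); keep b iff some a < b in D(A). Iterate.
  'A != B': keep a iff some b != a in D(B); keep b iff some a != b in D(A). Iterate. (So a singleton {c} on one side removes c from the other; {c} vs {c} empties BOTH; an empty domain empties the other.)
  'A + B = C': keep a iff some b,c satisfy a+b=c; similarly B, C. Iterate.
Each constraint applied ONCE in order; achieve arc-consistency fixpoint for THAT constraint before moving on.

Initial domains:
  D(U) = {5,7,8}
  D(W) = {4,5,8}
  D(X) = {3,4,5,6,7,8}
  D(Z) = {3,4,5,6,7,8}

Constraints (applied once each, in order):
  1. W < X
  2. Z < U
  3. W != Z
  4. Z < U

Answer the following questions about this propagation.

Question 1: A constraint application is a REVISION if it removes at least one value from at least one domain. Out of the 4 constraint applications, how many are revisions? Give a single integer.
Answer: 2

Derivation:
Constraint 1 (W < X) on D(W)={4,5,8} D(X)={3,4,5,6,7,8}: W {4,5,8}->{4,5}; X {3,4,5,6,7,8}->{5,6,7,8} => REVISION
Constraint 2 (Z < U) on D(Z)={3,4,5,6,7,8} D(U)={5,7,8}: Z {3,4,5,6,7,8}->{3,4,5,6,7} => REVISION
Constraint 3 (W != Z) on D(W)={4,5} D(Z)={3,4,5,6,7}: no change => not a revision
Constraint 4 (Z < U) on D(Z)={3,4,5,6,7} D(U)={5,7,8}: no change => not a revision
Total revisions = 2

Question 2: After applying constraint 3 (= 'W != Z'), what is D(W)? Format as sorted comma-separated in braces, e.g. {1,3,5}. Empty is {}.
Answer: {4,5}

Derivation:
Constraint 1 (W < X) on D(W)={4,5,8} D(X)={3,4,5,6,7,8}: W {4,5,8}->{4,5}; X {3,4,5,6,7,8}->{5,6,7,8}
Constraint 2 (Z < U) on D(Z)={3,4,5,6,7,8} D(U)={5,7,8}: Z {3,4,5,6,7,8}->{3,4,5,6,7}
Constraint 3 (W != Z) on D(W)={4,5} D(Z)={3,4,5,6,7}: no change
So after constraint 3: D(W) = {4,5}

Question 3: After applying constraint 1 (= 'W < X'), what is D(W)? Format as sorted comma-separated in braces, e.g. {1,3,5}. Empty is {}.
Constraint 1 (W < X) on D(W)={4,5,8} D(X)={3,4,5,6,7,8}: W {4,5,8}->{4,5}; X {3,4,5,6,7,8}->{5,6,7,8}
So after constraint 1: D(W) = {4,5}

Answer: {4,5}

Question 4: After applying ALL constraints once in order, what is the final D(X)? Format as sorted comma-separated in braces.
Constraint 1 (W < X) on D(W)={4,5,8} D(X)={3,4,5,6,7,8}: W {4,5,8}->{4,5}; X {3,4,5,6,7,8}->{5,6,7,8}
Constraint 2 (Z < U) on D(Z)={3,4,5,6,7,8} D(U)={5,7,8}: Z {3,4,5,6,7,8}->{3,4,5,6,7}
Constraint 3 (W != Z) on D(W)={4,5} D(Z)={3,4,5,6,7}: no change
Constraint 4 (Z < U) on D(Z)={3,4,5,6,7} D(U)={5,7,8}: no change
So after all 4 constraints: D(X) = {5,6,7,8}

Answer: {5,6,7,8}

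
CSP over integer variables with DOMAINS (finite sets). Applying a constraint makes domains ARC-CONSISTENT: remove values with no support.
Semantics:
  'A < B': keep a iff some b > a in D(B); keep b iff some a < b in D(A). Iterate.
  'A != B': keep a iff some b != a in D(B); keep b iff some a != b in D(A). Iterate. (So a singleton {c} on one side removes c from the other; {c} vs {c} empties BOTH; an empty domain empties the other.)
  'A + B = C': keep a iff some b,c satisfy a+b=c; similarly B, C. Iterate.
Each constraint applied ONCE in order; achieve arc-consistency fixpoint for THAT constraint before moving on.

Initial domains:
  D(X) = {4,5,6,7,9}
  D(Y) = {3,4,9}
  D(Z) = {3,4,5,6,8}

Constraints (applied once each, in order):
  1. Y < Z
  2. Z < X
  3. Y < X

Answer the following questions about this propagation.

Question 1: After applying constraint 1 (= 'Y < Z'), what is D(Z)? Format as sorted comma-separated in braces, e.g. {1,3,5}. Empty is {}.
Answer: {4,5,6,8}

Derivation:
Constraint 1 (Y < Z) on D(Y)={3,4,9} D(Z)={3,4,5,6,8}: Y {3,4,9}->{3,4}; Z {3,4,5,6,8}->{4,5,6,8}
So after constraint 1: D(Z) = {4,5,6,8}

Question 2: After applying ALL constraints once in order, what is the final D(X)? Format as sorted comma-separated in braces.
Answer: {5,6,7,9}

Derivation:
Constraint 1 (Y < Z) on D(Y)={3,4,9} D(Z)={3,4,5,6,8}: Y {3,4,9}->{3,4}; Z {3,4,5,6,8}->{4,5,6,8}
Constraint 2 (Z < X) on D(Z)={4,5,6,8} D(X)={4,5,6,7,9}: X {4,5,6,7,9}->{5,6,7,9}
Constraint 3 (Y < X) on D(Y)={3,4} D(X)={5,6,7,9}: no change
So after all 3 constraints: D(X) = {5,6,7,9}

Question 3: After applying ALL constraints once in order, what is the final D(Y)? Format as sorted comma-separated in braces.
Answer: {3,4}

Derivation:
Constraint 1 (Y < Z) on D(Y)={3,4,9} D(Z)={3,4,5,6,8}: Y {3,4,9}->{3,4}; Z {3,4,5,6,8}->{4,5,6,8}
Constraint 2 (Z < X) on D(Z)={4,5,6,8} D(X)={4,5,6,7,9}: X {4,5,6,7,9}->{5,6,7,9}
Constraint 3 (Y < X) on D(Y)={3,4} D(X)={5,6,7,9}: no change
So after all 3 constraints: D(Y) = {3,4}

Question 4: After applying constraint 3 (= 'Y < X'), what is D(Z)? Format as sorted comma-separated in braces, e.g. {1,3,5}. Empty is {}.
Constraint 1 (Y < Z) on D(Y)={3,4,9} D(Z)={3,4,5,6,8}: Y {3,4,9}->{3,4}; Z {3,4,5,6,8}->{4,5,6,8}
Constraint 2 (Z < X) on D(Z)={4,5,6,8} D(X)={4,5,6,7,9}: X {4,5,6,7,9}->{5,6,7,9}
Constraint 3 (Y < X) on D(Y)={3,4} D(X)={5,6,7,9}: no change
So after constraint 3: D(Z) = {4,5,6,8}

Answer: {4,5,6,8}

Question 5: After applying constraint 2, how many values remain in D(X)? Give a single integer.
Answer: 4

Derivation:
Constraint 1 (Y < Z) on D(Y)={3,4,9} D(Z)={3,4,5,6,8}: Y {3,4,9}->{3,4}; Z {3,4,5,6,8}->{4,5,6,8}
Constraint 2 (Z < X) on D(Z)={4,5,6,8} D(X)={4,5,6,7,9}: X {4,5,6,7,9}->{5,6,7,9}
So after constraint 2: D(X)={5,6,7,9}, size = 4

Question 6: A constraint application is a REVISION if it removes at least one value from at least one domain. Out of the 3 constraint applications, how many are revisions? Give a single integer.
Constraint 1 (Y < Z) on D(Y)={3,4,9} D(Z)={3,4,5,6,8}: Y {3,4,9}->{3,4}; Z {3,4,5,6,8}->{4,5,6,8} => REVISION
Constraint 2 (Z < X) on D(Z)={4,5,6,8} D(X)={4,5,6,7,9}: X {4,5,6,7,9}->{5,6,7,9} => REVISION
Constraint 3 (Y < X) on D(Y)={3,4} D(X)={5,6,7,9}: no change => not a revision
Total revisions = 2

Answer: 2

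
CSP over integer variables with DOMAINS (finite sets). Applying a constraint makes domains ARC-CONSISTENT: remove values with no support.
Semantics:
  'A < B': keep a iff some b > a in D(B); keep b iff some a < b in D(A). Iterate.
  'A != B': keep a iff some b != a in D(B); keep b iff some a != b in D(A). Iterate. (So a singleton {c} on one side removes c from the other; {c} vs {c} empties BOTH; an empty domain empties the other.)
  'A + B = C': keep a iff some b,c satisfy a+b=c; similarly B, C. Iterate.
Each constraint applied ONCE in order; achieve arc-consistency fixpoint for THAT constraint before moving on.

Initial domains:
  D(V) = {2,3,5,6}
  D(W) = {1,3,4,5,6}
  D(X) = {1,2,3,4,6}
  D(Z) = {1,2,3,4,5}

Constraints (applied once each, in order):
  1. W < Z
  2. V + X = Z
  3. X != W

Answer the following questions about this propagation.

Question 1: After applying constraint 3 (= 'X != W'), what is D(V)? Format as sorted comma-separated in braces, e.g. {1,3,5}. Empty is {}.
Constraint 1 (W < Z) on D(W)={1,3,4,5,6} D(Z)={1,2,3,4,5}: W {1,3,4,5,6}->{1,3,4}; Z {1,2,3,4,5}->{2,3,4,5}
Constraint 2 (V + X = Z) on D(V)={2,3,5,6} D(X)={1,2,3,4,6} D(Z)={2,3,4,5}: V {2,3,5,6}->{2,3}; X {1,2,3,4,6}->{1,2,3}; Z {2,3,4,5}->{3,4,5}
Constraint 3 (X != W) on D(X)={1,2,3} D(W)={1,3,4}: no change
So after constraint 3: D(V) = {2,3}

Answer: {2,3}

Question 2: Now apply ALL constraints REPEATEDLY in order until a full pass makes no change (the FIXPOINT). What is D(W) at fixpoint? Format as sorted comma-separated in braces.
Answer: {1,3,4}

Derivation:
pass 0 (initial): D(W)={1,3,4,5,6}
pass 1: V {2,3,5,6}->{2,3}; W {1,3,4,5,6}->{1,3,4}; X {1,2,3,4,6}->{1,2,3}; Z {1,2,3,4,5}->{3,4,5}
pass 2: no change
Fixpoint after 2 passes: D(W) = {1,3,4}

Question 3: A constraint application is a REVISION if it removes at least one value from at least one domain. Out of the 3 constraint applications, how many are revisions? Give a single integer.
Answer: 2

Derivation:
Constraint 1 (W < Z) on D(W)={1,3,4,5,6} D(Z)={1,2,3,4,5}: W {1,3,4,5,6}->{1,3,4}; Z {1,2,3,4,5}->{2,3,4,5} => REVISION
Constraint 2 (V + X = Z) on D(V)={2,3,5,6} D(X)={1,2,3,4,6} D(Z)={2,3,4,5}: V {2,3,5,6}->{2,3}; X {1,2,3,4,6}->{1,2,3}; Z {2,3,4,5}->{3,4,5} => REVISION
Constraint 3 (X != W) on D(X)={1,2,3} D(W)={1,3,4}: no change => not a revision
Total revisions = 2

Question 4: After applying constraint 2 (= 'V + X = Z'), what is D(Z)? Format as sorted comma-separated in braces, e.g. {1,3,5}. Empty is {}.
Constraint 1 (W < Z) on D(W)={1,3,4,5,6} D(Z)={1,2,3,4,5}: W {1,3,4,5,6}->{1,3,4}; Z {1,2,3,4,5}->{2,3,4,5}
Constraint 2 (V + X = Z) on D(V)={2,3,5,6} D(X)={1,2,3,4,6} D(Z)={2,3,4,5}: V {2,3,5,6}->{2,3}; X {1,2,3,4,6}->{1,2,3}; Z {2,3,4,5}->{3,4,5}
So after constraint 2: D(Z) = {3,4,5}

Answer: {3,4,5}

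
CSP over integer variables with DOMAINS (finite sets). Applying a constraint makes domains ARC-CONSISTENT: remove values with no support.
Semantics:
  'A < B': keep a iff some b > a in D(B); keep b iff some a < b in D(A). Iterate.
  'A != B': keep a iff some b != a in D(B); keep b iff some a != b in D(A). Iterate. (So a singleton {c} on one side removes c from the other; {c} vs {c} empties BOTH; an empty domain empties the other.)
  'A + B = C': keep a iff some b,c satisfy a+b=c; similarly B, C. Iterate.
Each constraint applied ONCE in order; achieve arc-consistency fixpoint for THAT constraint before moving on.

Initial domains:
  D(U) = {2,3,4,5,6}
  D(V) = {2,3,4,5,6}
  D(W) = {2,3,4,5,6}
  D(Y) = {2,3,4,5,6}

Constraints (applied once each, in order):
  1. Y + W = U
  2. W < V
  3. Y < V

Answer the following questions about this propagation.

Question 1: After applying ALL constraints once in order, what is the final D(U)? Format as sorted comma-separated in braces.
Constraint 1 (Y + W = U) on D(Y)={2,3,4,5,6} D(W)={2,3,4,5,6} D(U)={2,3,4,5,6}: Y {2,3,4,5,6}->{2,3,4}; W {2,3,4,5,6}->{2,3,4}; U {2,3,4,5,6}->{4,5,6}
Constraint 2 (W < V) on D(W)={2,3,4} D(V)={2,3,4,5,6}: V {2,3,4,5,6}->{3,4,5,6}
Constraint 3 (Y < V) on D(Y)={2,3,4} D(V)={3,4,5,6}: no change
So after all 3 constraints: D(U) = {4,5,6}

Answer: {4,5,6}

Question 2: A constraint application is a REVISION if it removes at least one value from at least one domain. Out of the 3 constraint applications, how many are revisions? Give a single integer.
Constraint 1 (Y + W = U) on D(Y)={2,3,4,5,6} D(W)={2,3,4,5,6} D(U)={2,3,4,5,6}: Y {2,3,4,5,6}->{2,3,4}; W {2,3,4,5,6}->{2,3,4}; U {2,3,4,5,6}->{4,5,6} => REVISION
Constraint 2 (W < V) on D(W)={2,3,4} D(V)={2,3,4,5,6}: V {2,3,4,5,6}->{3,4,5,6} => REVISION
Constraint 3 (Y < V) on D(Y)={2,3,4} D(V)={3,4,5,6}: no change => not a revision
Total revisions = 2

Answer: 2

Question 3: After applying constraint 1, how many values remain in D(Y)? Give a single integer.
Constraint 1 (Y + W = U) on D(Y)={2,3,4,5,6} D(W)={2,3,4,5,6} D(U)={2,3,4,5,6}: Y {2,3,4,5,6}->{2,3,4}; W {2,3,4,5,6}->{2,3,4}; U {2,3,4,5,6}->{4,5,6}
So after constraint 1: D(Y)={2,3,4}, size = 3

Answer: 3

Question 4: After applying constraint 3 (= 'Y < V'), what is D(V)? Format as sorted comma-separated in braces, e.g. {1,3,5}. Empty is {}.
Constraint 1 (Y + W = U) on D(Y)={2,3,4,5,6} D(W)={2,3,4,5,6} D(U)={2,3,4,5,6}: Y {2,3,4,5,6}->{2,3,4}; W {2,3,4,5,6}->{2,3,4}; U {2,3,4,5,6}->{4,5,6}
Constraint 2 (W < V) on D(W)={2,3,4} D(V)={2,3,4,5,6}: V {2,3,4,5,6}->{3,4,5,6}
Constraint 3 (Y < V) on D(Y)={2,3,4} D(V)={3,4,5,6}: no change
So after constraint 3: D(V) = {3,4,5,6}

Answer: {3,4,5,6}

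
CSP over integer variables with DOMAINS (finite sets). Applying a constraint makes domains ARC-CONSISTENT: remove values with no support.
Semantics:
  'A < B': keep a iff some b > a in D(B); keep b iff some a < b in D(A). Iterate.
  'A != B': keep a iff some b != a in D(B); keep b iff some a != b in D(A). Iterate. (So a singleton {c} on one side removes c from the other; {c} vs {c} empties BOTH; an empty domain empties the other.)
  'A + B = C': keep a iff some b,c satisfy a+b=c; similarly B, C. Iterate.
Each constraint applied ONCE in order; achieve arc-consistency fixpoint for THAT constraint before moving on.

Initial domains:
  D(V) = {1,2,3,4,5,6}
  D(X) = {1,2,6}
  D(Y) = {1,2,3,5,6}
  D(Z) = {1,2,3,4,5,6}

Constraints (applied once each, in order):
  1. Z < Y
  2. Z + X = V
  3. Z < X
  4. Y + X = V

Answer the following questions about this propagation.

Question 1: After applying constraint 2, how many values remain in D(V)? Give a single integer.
Constraint 1 (Z < Y) on D(Z)={1,2,3,4,5,6} D(Y)={1,2,3,5,6}: Z {1,2,3,4,5,6}->{1,2,3,4,5}; Y {1,2,3,5,6}->{2,3,5,6}
Constraint 2 (Z + X = V) on D(Z)={1,2,3,4,5} D(X)={1,2,6} D(V)={1,2,3,4,5,6}: X {1,2,6}->{1,2}; V {1,2,3,4,5,6}->{2,3,4,5,6}
So after constraint 2: D(V)={2,3,4,5,6}, size = 5

Answer: 5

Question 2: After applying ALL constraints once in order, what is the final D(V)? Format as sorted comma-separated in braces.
Constraint 1 (Z < Y) on D(Z)={1,2,3,4,5,6} D(Y)={1,2,3,5,6}: Z {1,2,3,4,5,6}->{1,2,3,4,5}; Y {1,2,3,5,6}->{2,3,5,6}
Constraint 2 (Z + X = V) on D(Z)={1,2,3,4,5} D(X)={1,2,6} D(V)={1,2,3,4,5,6}: X {1,2,6}->{1,2}; V {1,2,3,4,5,6}->{2,3,4,5,6}
Constraint 3 (Z < X) on D(Z)={1,2,3,4,5} D(X)={1,2}: Z {1,2,3,4,5}->{1}; X {1,2}->{2}
Constraint 4 (Y + X = V) on D(Y)={2,3,5,6} D(X)={2} D(V)={2,3,4,5,6}: Y {2,3,5,6}->{2,3}; V {2,3,4,5,6}->{4,5}
So after all 4 constraints: D(V) = {4,5}

Answer: {4,5}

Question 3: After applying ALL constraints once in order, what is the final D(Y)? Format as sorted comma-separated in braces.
Constraint 1 (Z < Y) on D(Z)={1,2,3,4,5,6} D(Y)={1,2,3,5,6}: Z {1,2,3,4,5,6}->{1,2,3,4,5}; Y {1,2,3,5,6}->{2,3,5,6}
Constraint 2 (Z + X = V) on D(Z)={1,2,3,4,5} D(X)={1,2,6} D(V)={1,2,3,4,5,6}: X {1,2,6}->{1,2}; V {1,2,3,4,5,6}->{2,3,4,5,6}
Constraint 3 (Z < X) on D(Z)={1,2,3,4,5} D(X)={1,2}: Z {1,2,3,4,5}->{1}; X {1,2}->{2}
Constraint 4 (Y + X = V) on D(Y)={2,3,5,6} D(X)={2} D(V)={2,3,4,5,6}: Y {2,3,5,6}->{2,3}; V {2,3,4,5,6}->{4,5}
So after all 4 constraints: D(Y) = {2,3}

Answer: {2,3}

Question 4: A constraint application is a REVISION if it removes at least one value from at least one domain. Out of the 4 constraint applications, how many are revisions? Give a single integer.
Constraint 1 (Z < Y) on D(Z)={1,2,3,4,5,6} D(Y)={1,2,3,5,6}: Z {1,2,3,4,5,6}->{1,2,3,4,5}; Y {1,2,3,5,6}->{2,3,5,6} => REVISION
Constraint 2 (Z + X = V) on D(Z)={1,2,3,4,5} D(X)={1,2,6} D(V)={1,2,3,4,5,6}: X {1,2,6}->{1,2}; V {1,2,3,4,5,6}->{2,3,4,5,6} => REVISION
Constraint 3 (Z < X) on D(Z)={1,2,3,4,5} D(X)={1,2}: Z {1,2,3,4,5}->{1}; X {1,2}->{2} => REVISION
Constraint 4 (Y + X = V) on D(Y)={2,3,5,6} D(X)={2} D(V)={2,3,4,5,6}: Y {2,3,5,6}->{2,3}; V {2,3,4,5,6}->{4,5} => REVISION
Total revisions = 4

Answer: 4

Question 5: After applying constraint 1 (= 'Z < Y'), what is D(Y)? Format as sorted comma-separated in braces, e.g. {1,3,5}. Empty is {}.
Constraint 1 (Z < Y) on D(Z)={1,2,3,4,5,6} D(Y)={1,2,3,5,6}: Z {1,2,3,4,5,6}->{1,2,3,4,5}; Y {1,2,3,5,6}->{2,3,5,6}
So after constraint 1: D(Y) = {2,3,5,6}

Answer: {2,3,5,6}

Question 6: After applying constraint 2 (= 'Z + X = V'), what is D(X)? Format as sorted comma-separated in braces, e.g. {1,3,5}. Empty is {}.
Answer: {1,2}

Derivation:
Constraint 1 (Z < Y) on D(Z)={1,2,3,4,5,6} D(Y)={1,2,3,5,6}: Z {1,2,3,4,5,6}->{1,2,3,4,5}; Y {1,2,3,5,6}->{2,3,5,6}
Constraint 2 (Z + X = V) on D(Z)={1,2,3,4,5} D(X)={1,2,6} D(V)={1,2,3,4,5,6}: X {1,2,6}->{1,2}; V {1,2,3,4,5,6}->{2,3,4,5,6}
So after constraint 2: D(X) = {1,2}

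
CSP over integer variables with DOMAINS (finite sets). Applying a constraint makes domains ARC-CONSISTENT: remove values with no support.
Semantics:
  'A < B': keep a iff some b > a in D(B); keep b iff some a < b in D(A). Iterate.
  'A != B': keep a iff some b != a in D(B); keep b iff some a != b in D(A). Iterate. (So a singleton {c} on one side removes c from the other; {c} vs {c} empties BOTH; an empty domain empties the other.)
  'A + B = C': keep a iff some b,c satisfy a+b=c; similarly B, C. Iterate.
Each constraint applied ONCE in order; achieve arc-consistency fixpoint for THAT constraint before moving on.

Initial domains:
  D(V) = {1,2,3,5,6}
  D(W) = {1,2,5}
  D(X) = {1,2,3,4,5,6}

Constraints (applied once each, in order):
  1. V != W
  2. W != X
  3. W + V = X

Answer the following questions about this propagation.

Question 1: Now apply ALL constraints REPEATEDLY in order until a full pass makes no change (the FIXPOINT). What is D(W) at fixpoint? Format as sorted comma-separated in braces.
pass 0 (initial): D(W)={1,2,5}
pass 1: V {1,2,3,5,6}->{1,2,3,5}; X {1,2,3,4,5,6}->{2,3,4,5,6}
pass 2: no change
Fixpoint after 2 passes: D(W) = {1,2,5}

Answer: {1,2,5}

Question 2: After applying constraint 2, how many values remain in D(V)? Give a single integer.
Answer: 5

Derivation:
Constraint 1 (V != W) on D(V)={1,2,3,5,6} D(W)={1,2,5}: no change
Constraint 2 (W != X) on D(W)={1,2,5} D(X)={1,2,3,4,5,6}: no change
So after constraint 2: D(V)={1,2,3,5,6}, size = 5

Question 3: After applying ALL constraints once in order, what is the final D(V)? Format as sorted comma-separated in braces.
Answer: {1,2,3,5}

Derivation:
Constraint 1 (V != W) on D(V)={1,2,3,5,6} D(W)={1,2,5}: no change
Constraint 2 (W != X) on D(W)={1,2,5} D(X)={1,2,3,4,5,6}: no change
Constraint 3 (W + V = X) on D(W)={1,2,5} D(V)={1,2,3,5,6} D(X)={1,2,3,4,5,6}: V {1,2,3,5,6}->{1,2,3,5}; X {1,2,3,4,5,6}->{2,3,4,5,6}
So after all 3 constraints: D(V) = {1,2,3,5}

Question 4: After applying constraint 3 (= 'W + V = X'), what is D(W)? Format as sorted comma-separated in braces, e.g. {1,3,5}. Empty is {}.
Answer: {1,2,5}

Derivation:
Constraint 1 (V != W) on D(V)={1,2,3,5,6} D(W)={1,2,5}: no change
Constraint 2 (W != X) on D(W)={1,2,5} D(X)={1,2,3,4,5,6}: no change
Constraint 3 (W + V = X) on D(W)={1,2,5} D(V)={1,2,3,5,6} D(X)={1,2,3,4,5,6}: V {1,2,3,5,6}->{1,2,3,5}; X {1,2,3,4,5,6}->{2,3,4,5,6}
So after constraint 3: D(W) = {1,2,5}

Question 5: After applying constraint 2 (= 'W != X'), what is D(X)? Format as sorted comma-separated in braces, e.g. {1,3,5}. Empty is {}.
Constraint 1 (V != W) on D(V)={1,2,3,5,6} D(W)={1,2,5}: no change
Constraint 2 (W != X) on D(W)={1,2,5} D(X)={1,2,3,4,5,6}: no change
So after constraint 2: D(X) = {1,2,3,4,5,6}

Answer: {1,2,3,4,5,6}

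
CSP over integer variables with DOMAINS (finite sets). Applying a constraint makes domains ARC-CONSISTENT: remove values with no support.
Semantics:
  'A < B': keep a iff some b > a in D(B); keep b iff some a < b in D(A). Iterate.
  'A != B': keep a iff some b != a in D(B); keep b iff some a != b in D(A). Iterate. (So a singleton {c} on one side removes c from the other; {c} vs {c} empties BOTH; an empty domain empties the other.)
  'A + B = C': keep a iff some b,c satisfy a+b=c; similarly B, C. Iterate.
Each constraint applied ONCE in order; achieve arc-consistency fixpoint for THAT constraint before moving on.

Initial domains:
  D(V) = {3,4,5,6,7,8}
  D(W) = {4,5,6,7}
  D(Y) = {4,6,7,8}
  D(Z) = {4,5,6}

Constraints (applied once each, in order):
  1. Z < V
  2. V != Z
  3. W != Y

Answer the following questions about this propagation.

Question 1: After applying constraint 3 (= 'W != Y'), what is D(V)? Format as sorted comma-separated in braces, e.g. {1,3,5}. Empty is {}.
Answer: {5,6,7,8}

Derivation:
Constraint 1 (Z < V) on D(Z)={4,5,6} D(V)={3,4,5,6,7,8}: V {3,4,5,6,7,8}->{5,6,7,8}
Constraint 2 (V != Z) on D(V)={5,6,7,8} D(Z)={4,5,6}: no change
Constraint 3 (W != Y) on D(W)={4,5,6,7} D(Y)={4,6,7,8}: no change
So after constraint 3: D(V) = {5,6,7,8}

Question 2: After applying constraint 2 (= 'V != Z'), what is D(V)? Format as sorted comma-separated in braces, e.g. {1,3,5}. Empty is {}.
Constraint 1 (Z < V) on D(Z)={4,5,6} D(V)={3,4,5,6,7,8}: V {3,4,5,6,7,8}->{5,6,7,8}
Constraint 2 (V != Z) on D(V)={5,6,7,8} D(Z)={4,5,6}: no change
So after constraint 2: D(V) = {5,6,7,8}

Answer: {5,6,7,8}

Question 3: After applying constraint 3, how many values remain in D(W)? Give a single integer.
Answer: 4

Derivation:
Constraint 1 (Z < V) on D(Z)={4,5,6} D(V)={3,4,5,6,7,8}: V {3,4,5,6,7,8}->{5,6,7,8}
Constraint 2 (V != Z) on D(V)={5,6,7,8} D(Z)={4,5,6}: no change
Constraint 3 (W != Y) on D(W)={4,5,6,7} D(Y)={4,6,7,8}: no change
So after constraint 3: D(W)={4,5,6,7}, size = 4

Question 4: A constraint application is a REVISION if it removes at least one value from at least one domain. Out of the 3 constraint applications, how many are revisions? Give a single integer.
Constraint 1 (Z < V) on D(Z)={4,5,6} D(V)={3,4,5,6,7,8}: V {3,4,5,6,7,8}->{5,6,7,8} => REVISION
Constraint 2 (V != Z) on D(V)={5,6,7,8} D(Z)={4,5,6}: no change => not a revision
Constraint 3 (W != Y) on D(W)={4,5,6,7} D(Y)={4,6,7,8}: no change => not a revision
Total revisions = 1

Answer: 1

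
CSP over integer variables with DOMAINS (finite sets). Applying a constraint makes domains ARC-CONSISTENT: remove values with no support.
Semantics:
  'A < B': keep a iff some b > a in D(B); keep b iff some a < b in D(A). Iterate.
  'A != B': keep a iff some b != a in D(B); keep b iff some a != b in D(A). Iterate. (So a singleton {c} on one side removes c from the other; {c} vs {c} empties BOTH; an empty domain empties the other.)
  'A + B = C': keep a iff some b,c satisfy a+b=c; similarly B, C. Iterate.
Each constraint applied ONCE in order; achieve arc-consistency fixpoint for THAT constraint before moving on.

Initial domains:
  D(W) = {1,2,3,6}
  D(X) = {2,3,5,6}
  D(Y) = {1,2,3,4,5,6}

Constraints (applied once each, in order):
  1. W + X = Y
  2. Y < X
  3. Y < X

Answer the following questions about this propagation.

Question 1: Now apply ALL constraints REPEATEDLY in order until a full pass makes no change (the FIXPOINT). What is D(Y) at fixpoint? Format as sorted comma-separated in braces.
Answer: {}

Derivation:
pass 0 (initial): D(Y)={1,2,3,4,5,6}
pass 1: W {1,2,3,6}->{1,2,3}; X {2,3,5,6}->{5}; Y {1,2,3,4,5,6}->{3,4}
pass 2: W {1,2,3}->{}; X {5}->{}; Y {3,4}->{}
pass 3: no change
Fixpoint after 3 passes: D(Y) = {}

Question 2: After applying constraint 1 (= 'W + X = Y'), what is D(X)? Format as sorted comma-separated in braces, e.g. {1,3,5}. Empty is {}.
Constraint 1 (W + X = Y) on D(W)={1,2,3,6} D(X)={2,3,5,6} D(Y)={1,2,3,4,5,6}: W {1,2,3,6}->{1,2,3}; X {2,3,5,6}->{2,3,5}; Y {1,2,3,4,5,6}->{3,4,5,6}
So after constraint 1: D(X) = {2,3,5}

Answer: {2,3,5}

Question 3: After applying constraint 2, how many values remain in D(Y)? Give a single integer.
Constraint 1 (W + X = Y) on D(W)={1,2,3,6} D(X)={2,3,5,6} D(Y)={1,2,3,4,5,6}: W {1,2,3,6}->{1,2,3}; X {2,3,5,6}->{2,3,5}; Y {1,2,3,4,5,6}->{3,4,5,6}
Constraint 2 (Y < X) on D(Y)={3,4,5,6} D(X)={2,3,5}: Y {3,4,5,6}->{3,4}; X {2,3,5}->{5}
So after constraint 2: D(Y)={3,4}, size = 2

Answer: 2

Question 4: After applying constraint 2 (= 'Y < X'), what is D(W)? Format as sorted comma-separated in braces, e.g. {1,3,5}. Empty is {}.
Answer: {1,2,3}

Derivation:
Constraint 1 (W + X = Y) on D(W)={1,2,3,6} D(X)={2,3,5,6} D(Y)={1,2,3,4,5,6}: W {1,2,3,6}->{1,2,3}; X {2,3,5,6}->{2,3,5}; Y {1,2,3,4,5,6}->{3,4,5,6}
Constraint 2 (Y < X) on D(Y)={3,4,5,6} D(X)={2,3,5}: Y {3,4,5,6}->{3,4}; X {2,3,5}->{5}
So after constraint 2: D(W) = {1,2,3}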